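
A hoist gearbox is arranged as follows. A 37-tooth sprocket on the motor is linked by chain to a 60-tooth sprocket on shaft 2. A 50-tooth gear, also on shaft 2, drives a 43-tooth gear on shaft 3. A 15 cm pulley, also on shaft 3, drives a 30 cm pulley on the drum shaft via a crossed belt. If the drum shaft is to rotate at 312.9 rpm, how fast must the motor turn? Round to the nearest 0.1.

872.7 rpm

Overall ratio R = 1.6216 × 0.86 × 2 = 2.7892.
Required input speed = output speed × R = 312.9 × 2.7892 = 872.74 rpm.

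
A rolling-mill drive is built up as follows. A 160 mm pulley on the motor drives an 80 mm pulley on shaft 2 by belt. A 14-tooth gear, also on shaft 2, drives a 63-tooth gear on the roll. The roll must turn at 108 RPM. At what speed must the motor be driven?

243 RPM

Overall ratio R = 0.5 × 4.5 = 2.25.
Required input speed = output speed × R = 108 × 2.25 = 243 RPM.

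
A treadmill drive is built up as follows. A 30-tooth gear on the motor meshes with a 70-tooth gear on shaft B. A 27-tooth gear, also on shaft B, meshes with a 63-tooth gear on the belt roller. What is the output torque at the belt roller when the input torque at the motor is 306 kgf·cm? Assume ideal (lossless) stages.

1666 kgf·cm

gear mesh 70/30 = 2.3333 → τ = 306·2.3333 = 714 kgf·cm
gear mesh 63/27 = 2.3333 → τ = 714·2.3333 = 1666 kgf·cm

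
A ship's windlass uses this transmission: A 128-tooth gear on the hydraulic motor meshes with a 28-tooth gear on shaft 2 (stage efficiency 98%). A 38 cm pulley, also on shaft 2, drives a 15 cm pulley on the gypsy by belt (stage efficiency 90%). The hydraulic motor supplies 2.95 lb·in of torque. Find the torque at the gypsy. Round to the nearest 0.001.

Gear mesh: ratio = 28/128 = 0.21875; torque at shaft 2 = 2.95 × 0.21875 × 0.98 = 0.63241 lb·in.
Belt: ratio = 15/38 = 0.39474; torque at the gypsy = 0.63241 × 0.39474 × 0.90 = 0.22467 lb·in.

0.225 lb·in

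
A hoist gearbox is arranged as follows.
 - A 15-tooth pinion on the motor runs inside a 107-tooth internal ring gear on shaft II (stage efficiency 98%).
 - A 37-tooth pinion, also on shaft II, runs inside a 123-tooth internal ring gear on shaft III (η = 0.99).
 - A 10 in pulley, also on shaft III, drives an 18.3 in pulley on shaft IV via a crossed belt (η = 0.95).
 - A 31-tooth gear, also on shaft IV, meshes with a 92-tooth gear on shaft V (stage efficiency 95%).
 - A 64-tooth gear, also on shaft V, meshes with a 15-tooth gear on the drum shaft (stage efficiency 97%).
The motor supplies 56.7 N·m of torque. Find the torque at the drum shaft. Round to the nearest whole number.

1454 N·m

internal gear 107/15 = 7.1333 → τ = 56.7·7.1333·0.98 = 396.37 N·m
internal gear 123/37 = 3.3243 → τ = 396.37·3.3243·0.99 = 1304.5 N·m
belt 18.3/10 = 1.83 → τ = 1304.5·1.83·0.95 = 2267.9 N·m
gear mesh 92/31 = 2.9677 → τ = 2267.9·2.9677·0.95 = 6393.9 N·m
gear mesh 15/64 = 0.23438 → τ = 6393.9·0.23438·0.97 = 1453.6 N·m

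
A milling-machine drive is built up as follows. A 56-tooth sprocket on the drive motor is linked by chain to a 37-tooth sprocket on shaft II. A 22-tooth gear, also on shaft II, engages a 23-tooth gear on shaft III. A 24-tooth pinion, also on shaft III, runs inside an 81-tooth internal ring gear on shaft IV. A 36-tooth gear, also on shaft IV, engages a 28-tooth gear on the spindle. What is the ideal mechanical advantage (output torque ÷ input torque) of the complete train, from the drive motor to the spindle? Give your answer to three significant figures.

Each stage contributes driven/driver: chain 37/56 = 0.66071, gear mesh 23/22 = 1.0455, internal gear 81/24 = 3.375, gear mesh 28/36 = 0.77778.
Overall: 0.66071 × 1.0455 × 3.375 × 0.77778 = 1.8132.

1.81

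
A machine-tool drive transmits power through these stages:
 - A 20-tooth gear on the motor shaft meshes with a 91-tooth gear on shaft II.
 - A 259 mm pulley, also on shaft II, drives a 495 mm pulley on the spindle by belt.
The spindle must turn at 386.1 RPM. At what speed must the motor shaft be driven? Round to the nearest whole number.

Overall ratio R = 4.55 × 1.9112 = 8.6959.
Required input speed = output speed × R = 386.1 × 8.6959 = 3357.5 RPM.

3358 RPM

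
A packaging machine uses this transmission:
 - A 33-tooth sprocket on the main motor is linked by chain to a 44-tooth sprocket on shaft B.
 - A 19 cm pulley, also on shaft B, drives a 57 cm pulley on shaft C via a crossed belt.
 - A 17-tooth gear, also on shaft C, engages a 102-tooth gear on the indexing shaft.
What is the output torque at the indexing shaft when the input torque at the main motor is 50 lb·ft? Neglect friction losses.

After the chain (44/33): 50 × 1.3333 = 66.667 lb·ft
After the belt (57/19): 66.667 × 3 = 200 lb·ft
After the gear mesh (102/17): 200 × 6 = 1200 lb·ft

1200 lb·ft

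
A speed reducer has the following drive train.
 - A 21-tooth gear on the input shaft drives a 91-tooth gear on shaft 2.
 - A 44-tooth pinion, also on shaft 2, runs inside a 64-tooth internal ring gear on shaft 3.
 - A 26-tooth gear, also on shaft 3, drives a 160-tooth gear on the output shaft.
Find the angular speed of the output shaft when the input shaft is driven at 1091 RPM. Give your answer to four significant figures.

28.13 RPM

the input shaft → shaft 2 (gear mesh, 91/21): 1091 ÷ 4.3333 = 251.77 RPM
shaft 2 → shaft 3 (internal gear, 64/44): 251.77 ÷ 1.4545 = 173.09 RPM
shaft 3 → the output shaft (gear mesh, 160/26): 173.09 ÷ 6.1538 = 28.127 RPM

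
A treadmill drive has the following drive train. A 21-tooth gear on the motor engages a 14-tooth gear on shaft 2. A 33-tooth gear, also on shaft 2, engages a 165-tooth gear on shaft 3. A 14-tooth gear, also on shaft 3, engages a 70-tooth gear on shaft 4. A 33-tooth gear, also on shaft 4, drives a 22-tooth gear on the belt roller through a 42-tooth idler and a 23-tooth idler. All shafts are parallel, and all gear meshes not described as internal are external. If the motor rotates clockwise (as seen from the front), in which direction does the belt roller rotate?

clockwise

the motor → shaft 2: external mesh, 1 reversal → CCW.
shaft 2 → shaft 3: external mesh, 1 reversal → CW.
shaft 3 → shaft 4: external mesh, 1 reversal → CCW.
shaft 4 → the belt roller: driver → idler → idler → driven is 3 external meshes, 3 reversals → CW.
6 reversals in total — an even number — so the belt roller turns the same way as the motor.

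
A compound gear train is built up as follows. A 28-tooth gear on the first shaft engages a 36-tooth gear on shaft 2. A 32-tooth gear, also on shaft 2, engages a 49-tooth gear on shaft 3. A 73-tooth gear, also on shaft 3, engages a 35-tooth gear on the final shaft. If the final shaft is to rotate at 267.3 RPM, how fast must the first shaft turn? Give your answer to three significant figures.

Overall ratio R = 1.2857 × 1.5312 × 0.47945 = 0.94392.
Required input speed = output speed × R = 267.3 × 0.94392 = 252.31 RPM.

252 RPM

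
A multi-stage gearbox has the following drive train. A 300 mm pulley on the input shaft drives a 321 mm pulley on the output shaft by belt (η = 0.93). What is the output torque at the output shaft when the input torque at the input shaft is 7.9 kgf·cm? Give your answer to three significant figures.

After the belt (321/300): 7.9 × 1.07 × 0.93 = 7.8613 kgf·cm

7.86 kgf·cm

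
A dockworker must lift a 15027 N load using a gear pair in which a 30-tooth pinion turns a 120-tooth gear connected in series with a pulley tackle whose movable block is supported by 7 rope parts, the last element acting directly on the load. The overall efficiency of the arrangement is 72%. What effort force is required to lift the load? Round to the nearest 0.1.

Gear pair MA = 120/30 = 4.
Block-and-tackle MA = number of supporting rope parts = 7.
Combined ideal MA = 4 × 7 = 28.
Actual MA = 28 × 0.72 = 20.16.
Effort = load / actual MA = 15027 / 20.16 = 745.39 N.

745.4 N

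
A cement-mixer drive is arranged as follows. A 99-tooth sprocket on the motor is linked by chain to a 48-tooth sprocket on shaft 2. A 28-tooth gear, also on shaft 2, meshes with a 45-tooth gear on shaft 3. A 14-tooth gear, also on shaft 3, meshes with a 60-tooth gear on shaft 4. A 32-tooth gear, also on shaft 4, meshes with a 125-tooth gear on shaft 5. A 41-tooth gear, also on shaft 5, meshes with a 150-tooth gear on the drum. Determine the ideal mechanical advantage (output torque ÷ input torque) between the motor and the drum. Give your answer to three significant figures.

Each stage contributes driven/driver: chain 48/99 = 0.48485, gear mesh 45/28 = 1.6071, gear mesh 60/14 = 4.2857, gear mesh 125/32 = 3.9062, gear mesh 150/41 = 3.6585.
Overall: 0.48485 × 1.6071 × 4.2857 × 3.9062 × 3.6585 = 47.726.

47.7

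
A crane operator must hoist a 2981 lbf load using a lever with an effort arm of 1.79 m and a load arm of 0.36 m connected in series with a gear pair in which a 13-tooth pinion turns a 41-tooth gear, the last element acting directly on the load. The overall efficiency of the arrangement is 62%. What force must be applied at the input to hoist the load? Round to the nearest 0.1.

306.6 lbf

Lever MA = effort arm / load arm = 1.79/0.36 = 4.9722.
Gear pair MA = 41/13 = 3.1538.
Combined ideal MA = 4.9722 × 3.1538 = 15.682.
Actual MA = 15.682 × 0.62 = 9.7226.
Effort = load / actual MA = 2981 / 9.7226 = 306.61 lbf.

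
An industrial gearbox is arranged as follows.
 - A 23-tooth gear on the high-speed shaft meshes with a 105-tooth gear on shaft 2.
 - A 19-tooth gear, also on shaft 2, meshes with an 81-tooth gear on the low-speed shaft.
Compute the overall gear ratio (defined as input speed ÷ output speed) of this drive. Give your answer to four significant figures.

Each stage contributes driven/driver: gear mesh 105/23 = 4.5652, gear mesh 81/19 = 4.2632.
Overall: 4.5652 × 4.2632 = 19.462.

19.46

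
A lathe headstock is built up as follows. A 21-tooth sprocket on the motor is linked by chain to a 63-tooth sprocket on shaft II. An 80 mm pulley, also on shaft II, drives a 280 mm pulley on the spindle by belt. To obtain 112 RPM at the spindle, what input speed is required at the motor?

1176 RPM

Overall ratio R = 3 × 3.5 = 10.5.
Required input speed = output speed × R = 112 × 10.5 = 1176 RPM.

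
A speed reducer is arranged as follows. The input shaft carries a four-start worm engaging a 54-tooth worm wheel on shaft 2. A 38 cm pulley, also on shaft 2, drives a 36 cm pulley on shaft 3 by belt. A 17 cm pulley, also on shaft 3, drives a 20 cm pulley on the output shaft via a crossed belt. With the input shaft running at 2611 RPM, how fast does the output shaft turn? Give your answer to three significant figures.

174 RPM

the input shaft → shaft 2 (worm, 54/4): 2611 ÷ 13.5 = 193.41 RPM
shaft 2 → shaft 3 (belt, 36/38): 193.41 ÷ 0.94737 = 204.15 RPM
shaft 3 → the output shaft (belt, 20/17): 204.15 ÷ 1.1765 = 173.53 RPM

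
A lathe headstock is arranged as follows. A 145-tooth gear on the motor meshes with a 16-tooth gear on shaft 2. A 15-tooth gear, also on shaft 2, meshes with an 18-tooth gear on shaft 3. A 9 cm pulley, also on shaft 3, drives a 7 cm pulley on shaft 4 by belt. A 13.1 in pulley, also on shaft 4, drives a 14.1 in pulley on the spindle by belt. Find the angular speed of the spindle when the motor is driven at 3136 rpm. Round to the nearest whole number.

28290 rpm

the motor → shaft 2 (gear mesh, 16/145): 3136 ÷ 0.11034 = 28420 rpm
shaft 2 → shaft 3 (gear mesh, 18/15): 28420 ÷ 1.2 = 23683 rpm
shaft 3 → shaft 4 (belt, 7/9): 23683 ÷ 0.77778 = 30450 rpm
shaft 4 → the spindle (belt, 14.1/13.1): 30450 ÷ 1.0763 = 28290 rpm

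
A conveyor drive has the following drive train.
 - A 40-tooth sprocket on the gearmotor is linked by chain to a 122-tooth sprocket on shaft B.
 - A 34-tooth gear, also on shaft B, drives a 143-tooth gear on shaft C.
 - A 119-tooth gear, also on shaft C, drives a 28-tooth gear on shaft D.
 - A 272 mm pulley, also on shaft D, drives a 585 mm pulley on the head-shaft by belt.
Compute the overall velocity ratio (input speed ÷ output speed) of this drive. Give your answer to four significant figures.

6.492

Each stage contributes driven/driver: chain 122/40 = 3.05, gear mesh 143/34 = 4.2059, gear mesh 28/119 = 0.23529, belt 585/272 = 2.1507.
Overall: 3.05 × 4.2059 × 0.23529 × 2.1507 = 6.4916.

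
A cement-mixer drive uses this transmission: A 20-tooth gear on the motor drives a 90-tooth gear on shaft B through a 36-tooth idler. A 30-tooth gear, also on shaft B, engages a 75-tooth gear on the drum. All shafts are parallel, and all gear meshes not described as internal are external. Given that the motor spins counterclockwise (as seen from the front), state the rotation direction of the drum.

clockwise

the motor → shaft B: driver → idler → driven is 2 external meshes, 2 reversals → CCW.
shaft B → the drum: external mesh, 1 reversal → CW.
3 reversals in total — an odd number — so the drum turns opposite to the motor.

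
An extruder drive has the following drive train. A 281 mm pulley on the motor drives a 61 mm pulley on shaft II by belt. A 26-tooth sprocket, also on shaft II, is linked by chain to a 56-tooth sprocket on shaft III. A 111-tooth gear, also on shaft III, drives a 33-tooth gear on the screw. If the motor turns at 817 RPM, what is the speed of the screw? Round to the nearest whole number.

5878 RPM

belt 61/281 = 0.21708 → 817/0.21708 = 3763.6 RPM
chain 56/26 = 2.1538 → 3763.6/2.1538 = 1747.4 RPM
gear mesh 33/111 = 0.2973 → 1747.4/0.2973 = 5877.5 RPM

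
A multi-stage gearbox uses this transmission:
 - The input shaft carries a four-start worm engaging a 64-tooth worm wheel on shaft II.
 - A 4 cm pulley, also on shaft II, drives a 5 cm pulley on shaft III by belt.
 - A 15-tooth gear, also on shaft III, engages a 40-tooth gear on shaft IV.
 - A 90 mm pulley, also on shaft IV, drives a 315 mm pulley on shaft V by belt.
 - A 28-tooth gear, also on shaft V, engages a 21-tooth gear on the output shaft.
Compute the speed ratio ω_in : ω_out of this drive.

Each stage contributes driven/driver: worm 64/4 = 16, belt 5/4 = 1.25, gear mesh 40/15 = 2.6667, belt 315/90 = 3.5, gear mesh 21/28 = 0.75.
Overall: 16 × 1.25 × 2.6667 × 3.5 × 0.75 = 140.

140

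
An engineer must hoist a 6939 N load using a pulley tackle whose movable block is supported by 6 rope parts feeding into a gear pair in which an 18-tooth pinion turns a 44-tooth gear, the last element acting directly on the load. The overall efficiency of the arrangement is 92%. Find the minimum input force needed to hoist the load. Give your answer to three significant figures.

Block-and-tackle MA = number of supporting rope parts = 6.
Gear pair MA = 44/18 = 2.4444.
Combined ideal MA = 6 × 2.4444 = 14.667.
Actual MA = 14.667 × 0.92 = 13.493.
Effort = load / actual MA = 6939 / 13.493 = 514.25 N.

514 N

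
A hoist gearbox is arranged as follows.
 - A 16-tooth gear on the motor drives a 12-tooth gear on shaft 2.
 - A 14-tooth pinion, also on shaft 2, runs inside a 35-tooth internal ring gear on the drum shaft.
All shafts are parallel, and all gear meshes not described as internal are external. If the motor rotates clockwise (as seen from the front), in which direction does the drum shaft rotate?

the motor → shaft 2: external mesh, 1 reversal → CCW.
shaft 2 → the drum shaft: internal mesh, same direction → CCW.
1 reversal in total — an odd number — so the drum shaft turns opposite to the motor.

counterclockwise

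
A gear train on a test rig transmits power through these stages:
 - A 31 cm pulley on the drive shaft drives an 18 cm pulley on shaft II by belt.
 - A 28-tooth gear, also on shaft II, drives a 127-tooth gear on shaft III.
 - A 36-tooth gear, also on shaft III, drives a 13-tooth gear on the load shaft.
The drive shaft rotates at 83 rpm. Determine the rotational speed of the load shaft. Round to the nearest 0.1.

belt 18/31 = 0.58065 → 83/0.58065 = 142.94 rpm
gear mesh 127/28 = 4.5357 → 142.94/4.5357 = 31.515 rpm
gear mesh 13/36 = 0.36111 → 31.515/0.36111 = 87.273 rpm

87.3 rpm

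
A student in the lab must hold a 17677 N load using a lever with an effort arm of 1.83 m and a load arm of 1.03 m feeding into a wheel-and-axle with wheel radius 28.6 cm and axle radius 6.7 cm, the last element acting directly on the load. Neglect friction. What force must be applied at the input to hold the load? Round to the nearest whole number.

Lever MA = effort arm / load arm = 1.83/1.03 = 1.7767.
Wheel-and-axle MA = R/r = 28.6/6.7 = 4.2687.
Combined ideal MA = 1.7767 × 4.2687 = 7.5841.
Effort = load / MA = 17677 / 7.5841 = 2330.8 N.

2331 N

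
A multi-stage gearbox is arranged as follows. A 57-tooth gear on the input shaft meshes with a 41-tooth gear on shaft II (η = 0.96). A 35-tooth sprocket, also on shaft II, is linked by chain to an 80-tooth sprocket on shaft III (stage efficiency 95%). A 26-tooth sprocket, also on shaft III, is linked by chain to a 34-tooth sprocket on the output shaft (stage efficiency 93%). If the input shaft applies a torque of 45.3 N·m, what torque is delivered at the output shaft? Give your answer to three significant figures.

gear mesh 41/57 = 0.7193 → τ = 45.3·0.7193·0.96 = 31.281 N·m
chain 80/35 = 2.2857 → τ = 31.281·2.2857·0.95 = 67.924 N·m
chain 34/26 = 1.3077 → τ = 67.924·1.3077·0.93 = 82.606 N·m

82.6 N·m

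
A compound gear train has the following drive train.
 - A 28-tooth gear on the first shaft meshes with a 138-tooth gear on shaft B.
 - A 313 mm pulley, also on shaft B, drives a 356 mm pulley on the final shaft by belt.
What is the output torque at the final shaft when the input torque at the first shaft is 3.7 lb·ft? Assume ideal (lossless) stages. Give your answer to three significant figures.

20.7 lb·ft

After the gear mesh (138/28): 3.7 × 4.9286 = 18.236 lb·ft
After the belt (356/313): 18.236 × 1.1374 = 20.741 lb·ft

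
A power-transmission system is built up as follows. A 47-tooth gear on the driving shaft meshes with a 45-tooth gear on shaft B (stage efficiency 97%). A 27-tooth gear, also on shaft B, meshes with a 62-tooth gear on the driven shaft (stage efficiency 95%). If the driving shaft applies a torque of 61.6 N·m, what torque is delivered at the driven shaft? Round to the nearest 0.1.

After the gear mesh (45/47): 61.6 × 0.95745 × 0.97 = 57.209 N·m
After the gear mesh (62/27): 57.209 × 2.2963 × 0.95 = 124.8 N·m

124.8 N·m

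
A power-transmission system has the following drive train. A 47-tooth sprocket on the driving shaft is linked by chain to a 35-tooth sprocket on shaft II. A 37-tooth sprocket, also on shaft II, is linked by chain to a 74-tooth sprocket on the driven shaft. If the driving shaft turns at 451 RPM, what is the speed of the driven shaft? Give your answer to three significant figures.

303 RPM

Chain: ratio = 35/47 = 0.74468, so shaft II turns at 451 / 0.74468 = 605.63 RPM.
Chain: ratio = 74/37 = 2, so the driven shaft turns at 605.63 / 2 = 302.81 RPM.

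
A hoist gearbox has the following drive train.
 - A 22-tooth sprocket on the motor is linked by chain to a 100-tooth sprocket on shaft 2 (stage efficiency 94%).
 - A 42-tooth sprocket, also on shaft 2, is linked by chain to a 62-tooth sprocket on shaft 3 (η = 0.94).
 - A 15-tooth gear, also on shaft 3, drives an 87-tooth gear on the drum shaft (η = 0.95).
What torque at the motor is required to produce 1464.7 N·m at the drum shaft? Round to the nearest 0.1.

44.8 N·m

Overall ratio R = 4.5455 × 1.4762 × 5.8 = 38.918; overall efficiency η = 0.94 × 0.94 × 0.95 = 0.8394.
Input torque = output torque / (R × η) = 1464.7 / (38.918 × 0.8394) = 44.835 N·m.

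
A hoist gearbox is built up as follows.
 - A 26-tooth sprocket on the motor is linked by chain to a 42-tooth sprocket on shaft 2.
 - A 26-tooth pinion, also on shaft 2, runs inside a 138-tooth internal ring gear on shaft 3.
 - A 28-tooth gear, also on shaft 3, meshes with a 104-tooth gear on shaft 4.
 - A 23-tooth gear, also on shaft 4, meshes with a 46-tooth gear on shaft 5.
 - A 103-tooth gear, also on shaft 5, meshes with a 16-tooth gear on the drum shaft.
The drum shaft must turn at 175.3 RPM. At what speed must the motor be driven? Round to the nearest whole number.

Overall ratio R = 1.6154 × 5.3077 × 3.7143 × 2 × 0.15534 = 9.894.
Required input speed = output speed × R = 175.3 × 9.894 = 1734.4 RPM.

1734 RPM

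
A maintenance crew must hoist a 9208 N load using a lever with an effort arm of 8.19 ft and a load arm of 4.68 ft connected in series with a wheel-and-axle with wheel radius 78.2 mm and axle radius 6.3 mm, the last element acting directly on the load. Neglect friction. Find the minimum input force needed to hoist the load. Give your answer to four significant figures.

423.9 N

Lever MA = effort arm / load arm = 8.19/4.68 = 1.75.
Wheel-and-axle MA = R/r = 78.2/6.3 = 12.413.
Combined ideal MA = 1.75 × 12.413 = 21.722.
Effort = load / MA = 9208 / 21.722 = 423.9 N.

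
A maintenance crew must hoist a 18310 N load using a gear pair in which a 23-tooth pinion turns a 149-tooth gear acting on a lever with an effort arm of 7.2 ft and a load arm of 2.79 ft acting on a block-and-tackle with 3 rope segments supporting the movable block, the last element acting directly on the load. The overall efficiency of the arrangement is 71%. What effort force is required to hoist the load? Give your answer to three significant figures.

514 N

Gear pair MA = 149/23 = 6.4783.
Lever MA = effort arm / load arm = 7.2/2.79 = 2.5806.
Block-and-tackle MA = number of supporting rope parts = 3.
Combined ideal MA = 6.4783 × 2.5806 × 3 = 50.154.
Actual MA = 50.154 × 0.71 = 35.61.
Effort = load / actual MA = 18310 / 35.61 = 514.19 N.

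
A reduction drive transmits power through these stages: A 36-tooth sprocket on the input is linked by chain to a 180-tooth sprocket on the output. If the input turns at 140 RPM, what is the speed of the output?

28 RPM

the input → the output (chain, 180/36): 140 ÷ 5 = 28 RPM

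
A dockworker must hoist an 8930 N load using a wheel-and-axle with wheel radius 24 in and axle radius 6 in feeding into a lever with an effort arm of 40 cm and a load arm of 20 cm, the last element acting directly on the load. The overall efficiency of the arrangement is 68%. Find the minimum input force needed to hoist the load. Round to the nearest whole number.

1642 N

Wheel-and-axle MA = R/r = 24/6 = 4.
Lever MA = effort arm / load arm = 40/20 = 2.
Combined ideal MA = 4 × 2 = 8.
Actual MA = 8 × 0.68 = 5.44.
Effort = load / actual MA = 8930 / 5.44 = 1641.5 N.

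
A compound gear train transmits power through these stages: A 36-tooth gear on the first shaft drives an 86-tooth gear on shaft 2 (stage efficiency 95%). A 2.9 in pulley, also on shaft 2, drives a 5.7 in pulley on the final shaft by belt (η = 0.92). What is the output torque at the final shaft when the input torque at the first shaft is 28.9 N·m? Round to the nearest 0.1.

118.6 N·m

After the gear mesh (86/36): 28.9 × 2.3889 × 0.95 = 65.587 N·m
After the belt (5.7/2.9): 65.587 × 1.9655 × 0.92 = 118.6 N·m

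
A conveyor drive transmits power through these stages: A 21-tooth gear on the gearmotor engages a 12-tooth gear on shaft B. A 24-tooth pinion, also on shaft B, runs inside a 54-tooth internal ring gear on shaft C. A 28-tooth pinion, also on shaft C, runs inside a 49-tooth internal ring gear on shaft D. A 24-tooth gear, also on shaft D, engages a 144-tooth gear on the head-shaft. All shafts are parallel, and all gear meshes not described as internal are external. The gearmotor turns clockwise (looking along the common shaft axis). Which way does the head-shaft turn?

clockwise

the gearmotor → shaft B: external mesh, 1 reversal → CCW.
shaft B → shaft C: internal mesh, same direction → CCW.
shaft C → shaft D: internal mesh, same direction → CCW.
shaft D → the head-shaft: external mesh, 1 reversal → CW.
2 reversals in total — an even number — so the head-shaft turns the same way as the gearmotor.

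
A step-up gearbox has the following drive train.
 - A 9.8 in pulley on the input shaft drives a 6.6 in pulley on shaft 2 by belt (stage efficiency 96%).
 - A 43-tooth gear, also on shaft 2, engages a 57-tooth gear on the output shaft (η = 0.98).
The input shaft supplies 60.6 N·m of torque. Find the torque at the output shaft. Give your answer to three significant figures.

belt 6.6/9.8 = 0.67347 → τ = 60.6·0.67347·0.96 = 39.18 N·m
gear mesh 57/43 = 1.3256 → τ = 39.18·1.3256·0.98 = 50.897 N·m

50.9 N·m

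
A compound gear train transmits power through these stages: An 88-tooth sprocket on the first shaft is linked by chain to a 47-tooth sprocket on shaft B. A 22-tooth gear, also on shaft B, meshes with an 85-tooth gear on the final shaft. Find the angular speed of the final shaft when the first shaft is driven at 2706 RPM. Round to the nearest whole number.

1311 RPM

Chain: ratio = 47/88 = 0.53409, so shaft B turns at 2706 / 0.53409 = 5066.6 RPM.
Gear mesh: ratio = 85/22 = 3.8636, so the final shaft turns at 5066.6 / 3.8636 = 1311.3 RPM.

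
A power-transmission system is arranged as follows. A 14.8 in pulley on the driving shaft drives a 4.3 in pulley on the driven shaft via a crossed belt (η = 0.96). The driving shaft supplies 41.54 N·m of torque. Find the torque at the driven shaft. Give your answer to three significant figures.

Belt: ratio = 4.3/14.8 = 0.29054; torque at the driven shaft = 41.54 × 0.29054 × 0.96 = 11.586 N·m.

11.6 N·m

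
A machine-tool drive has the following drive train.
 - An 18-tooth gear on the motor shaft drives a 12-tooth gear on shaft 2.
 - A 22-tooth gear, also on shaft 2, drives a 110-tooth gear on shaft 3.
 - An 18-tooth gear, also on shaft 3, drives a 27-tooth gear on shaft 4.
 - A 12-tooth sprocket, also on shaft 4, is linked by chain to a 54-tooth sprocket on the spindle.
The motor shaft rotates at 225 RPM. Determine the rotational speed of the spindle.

Gear mesh: ratio = 12/18 = 0.66667, so shaft 2 turns at 225 / 0.66667 = 337.5 RPM.
Gear mesh: ratio = 110/22 = 5, so shaft 3 turns at 337.5 / 5 = 67.5 RPM.
Gear mesh: ratio = 27/18 = 1.5, so shaft 4 turns at 67.5 / 1.5 = 45 RPM.
Chain: ratio = 54/12 = 4.5, so the spindle turns at 45 / 4.5 = 10 RPM.

10 RPM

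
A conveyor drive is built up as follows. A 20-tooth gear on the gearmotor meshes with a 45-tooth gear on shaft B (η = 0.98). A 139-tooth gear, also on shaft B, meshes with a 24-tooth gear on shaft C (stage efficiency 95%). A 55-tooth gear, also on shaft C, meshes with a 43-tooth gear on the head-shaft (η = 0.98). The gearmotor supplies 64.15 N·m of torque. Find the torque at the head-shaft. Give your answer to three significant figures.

17.8 N·m

gear mesh 45/20 = 2.25 → τ = 64.15·2.25·0.98 = 141.45 N·m
gear mesh 24/139 = 0.17266 → τ = 141.45·0.17266·0.95 = 23.202 N·m
gear mesh 43/55 = 0.78182 → τ = 23.202·0.78182·0.98 = 17.777 N·m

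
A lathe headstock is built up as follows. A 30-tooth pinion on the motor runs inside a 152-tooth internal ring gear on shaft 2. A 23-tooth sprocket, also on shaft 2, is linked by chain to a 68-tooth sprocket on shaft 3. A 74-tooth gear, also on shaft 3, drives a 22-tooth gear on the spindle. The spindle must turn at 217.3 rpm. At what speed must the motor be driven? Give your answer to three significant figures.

968 rpm

Overall ratio R = 5.0667 × 2.9565 × 0.2973 = 4.4534.
Required input speed = output speed × R = 217.3 × 4.4534 = 967.73 rpm.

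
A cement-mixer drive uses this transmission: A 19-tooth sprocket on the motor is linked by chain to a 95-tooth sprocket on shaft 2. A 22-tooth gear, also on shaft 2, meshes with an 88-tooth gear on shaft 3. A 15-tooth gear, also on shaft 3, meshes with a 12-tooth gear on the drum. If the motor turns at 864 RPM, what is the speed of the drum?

54 RPM

Chain: ratio = 95/19 = 5, so shaft 2 turns at 864 / 5 = 172.8 RPM.
Gear mesh: ratio = 88/22 = 4, so shaft 3 turns at 172.8 / 4 = 43.2 RPM.
Gear mesh: ratio = 12/15 = 0.8, so the drum turns at 43.2 / 0.8 = 54 RPM.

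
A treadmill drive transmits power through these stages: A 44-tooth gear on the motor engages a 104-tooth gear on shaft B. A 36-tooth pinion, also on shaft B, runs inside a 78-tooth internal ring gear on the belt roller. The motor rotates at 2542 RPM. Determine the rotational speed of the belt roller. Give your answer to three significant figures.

496 RPM

Gear mesh: ratio = 104/44 = 2.3636, so shaft B turns at 2542 / 2.3636 = 1075.5 RPM.
Internal gear: ratio = 78/36 = 2.1667, so the belt roller turns at 1075.5 / 2.1667 = 496.37 RPM.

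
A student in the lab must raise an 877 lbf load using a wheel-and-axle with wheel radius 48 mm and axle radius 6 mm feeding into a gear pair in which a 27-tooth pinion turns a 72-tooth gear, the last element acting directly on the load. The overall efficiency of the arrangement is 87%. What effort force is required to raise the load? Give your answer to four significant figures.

47.25 lbf

Wheel-and-axle MA = R/r = 48/6 = 8.
Gear pair MA = 72/27 = 2.6667.
Combined ideal MA = 8 × 2.6667 = 21.333.
Actual MA = 21.333 × 0.87 = 18.56.
Effort = load / actual MA = 877 / 18.56 = 47.252 lbf.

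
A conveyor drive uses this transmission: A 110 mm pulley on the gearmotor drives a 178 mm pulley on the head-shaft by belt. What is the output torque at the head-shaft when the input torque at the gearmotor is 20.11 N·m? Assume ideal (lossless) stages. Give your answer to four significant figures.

32.54 N·m

After the belt (178/110): 20.11 × 1.6182 = 32.542 N·m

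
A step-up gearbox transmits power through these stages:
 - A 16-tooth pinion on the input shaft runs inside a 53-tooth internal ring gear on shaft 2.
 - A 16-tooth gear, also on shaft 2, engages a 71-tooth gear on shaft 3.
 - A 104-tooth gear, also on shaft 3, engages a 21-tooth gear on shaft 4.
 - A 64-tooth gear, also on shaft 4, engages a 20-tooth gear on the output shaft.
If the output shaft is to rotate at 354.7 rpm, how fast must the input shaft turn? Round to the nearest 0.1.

Overall ratio R = 3.3125 × 4.4375 × 0.20192 × 0.3125 = 0.92753.
Required input speed = output speed × R = 354.7 × 0.92753 = 329 rpm.

329.0 rpm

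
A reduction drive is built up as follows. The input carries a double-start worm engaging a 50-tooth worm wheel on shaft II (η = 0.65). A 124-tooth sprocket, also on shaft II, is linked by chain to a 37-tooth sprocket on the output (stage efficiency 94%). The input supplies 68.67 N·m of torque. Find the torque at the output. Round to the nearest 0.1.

313.0 N·m

worm 50/2 = 25 → τ = 68.67·25·0.65 = 1115.9 N·m
chain 37/124 = 0.29839 → τ = 1115.9·0.29839·0.94 = 312.99 N·m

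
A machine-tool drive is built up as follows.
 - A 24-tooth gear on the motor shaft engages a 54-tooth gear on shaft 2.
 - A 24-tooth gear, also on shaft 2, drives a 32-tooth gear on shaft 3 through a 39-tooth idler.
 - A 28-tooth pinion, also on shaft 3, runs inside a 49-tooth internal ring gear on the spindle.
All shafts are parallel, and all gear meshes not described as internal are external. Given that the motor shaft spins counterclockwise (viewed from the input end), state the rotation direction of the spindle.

the motor shaft → shaft 2: external mesh, 1 reversal → CW.
shaft 2 → shaft 3: driver → idler → driven is 2 external meshes, 2 reversals → CW.
shaft 3 → the spindle: internal mesh, same direction → CW.
3 reversals in total — an odd number — so the spindle turns opposite to the motor shaft.

clockwise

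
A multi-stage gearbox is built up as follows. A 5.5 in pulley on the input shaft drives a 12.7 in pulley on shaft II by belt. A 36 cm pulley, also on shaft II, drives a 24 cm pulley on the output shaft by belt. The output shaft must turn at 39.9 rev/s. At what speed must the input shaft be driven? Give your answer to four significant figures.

Overall ratio R = 2.3091 × 0.66667 = 1.5394.
Required input speed = output speed × R = 39.9 × 1.5394 = 61.422 rev/s.

61.42 rev/s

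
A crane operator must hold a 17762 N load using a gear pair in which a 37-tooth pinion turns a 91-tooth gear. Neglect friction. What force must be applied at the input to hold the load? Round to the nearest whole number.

Gear pair MA = 91/37 = 2.4595.
Effort = load / MA = 17762 / 2.4595 = 7221.9 N.

7222 N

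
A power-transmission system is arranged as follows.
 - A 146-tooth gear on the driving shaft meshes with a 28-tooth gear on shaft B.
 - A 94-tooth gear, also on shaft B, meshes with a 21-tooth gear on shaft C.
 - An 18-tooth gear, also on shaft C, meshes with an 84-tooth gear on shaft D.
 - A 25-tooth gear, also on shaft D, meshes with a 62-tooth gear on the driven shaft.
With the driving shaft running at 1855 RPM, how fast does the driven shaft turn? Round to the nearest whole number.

Gear mesh: ratio = 28/146 = 0.19178, so shaft B turns at 1855 / 0.19178 = 9672.5 RPM.
Gear mesh: ratio = 21/94 = 0.2234, so shaft C turns at 9672.5 / 0.2234 = 43296 RPM.
Gear mesh: ratio = 84/18 = 4.6667, so shaft D turns at 43296 / 4.6667 = 9277.7 RPM.
Gear mesh: ratio = 62/25 = 2.48, so the driven shaft turns at 9277.7 / 2.48 = 3741 RPM.

3741 RPM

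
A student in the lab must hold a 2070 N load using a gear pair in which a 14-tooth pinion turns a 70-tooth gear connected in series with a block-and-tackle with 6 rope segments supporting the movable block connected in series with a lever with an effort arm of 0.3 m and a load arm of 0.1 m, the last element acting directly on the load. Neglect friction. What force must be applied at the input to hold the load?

Gear pair MA = 70/14 = 5.
Block-and-tackle MA = number of supporting rope parts = 6.
Lever MA = effort arm / load arm = 0.3/0.1 = 3.
Combined ideal MA = 5 × 6 × 3 = 90.
Effort = load / MA = 2070 / 90 = 23 N.

23 N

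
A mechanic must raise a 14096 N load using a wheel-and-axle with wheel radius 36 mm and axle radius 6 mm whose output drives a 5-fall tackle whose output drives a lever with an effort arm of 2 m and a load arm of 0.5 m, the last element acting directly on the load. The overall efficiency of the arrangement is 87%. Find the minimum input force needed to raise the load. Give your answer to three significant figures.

Wheel-and-axle MA = R/r = 36/6 = 6.
Block-and-tackle MA = number of supporting rope parts = 5.
Lever MA = effort arm / load arm = 2/0.5 = 4.
Combined ideal MA = 6 × 5 × 4 = 120.
Actual MA = 120 × 0.87 = 104.4.
Effort = load / actual MA = 14096 / 104.4 = 135.02 N.

135 N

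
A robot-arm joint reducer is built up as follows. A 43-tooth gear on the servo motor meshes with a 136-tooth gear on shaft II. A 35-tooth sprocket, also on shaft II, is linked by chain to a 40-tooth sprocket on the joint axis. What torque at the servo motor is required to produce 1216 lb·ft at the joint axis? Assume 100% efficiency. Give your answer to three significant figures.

Overall ratio R = 3.1628 × 1.1429 = 3.6146.
Input torque = output torque / R = 1216 / 3.6146 = 336.41 lb·ft.

336 lb·ft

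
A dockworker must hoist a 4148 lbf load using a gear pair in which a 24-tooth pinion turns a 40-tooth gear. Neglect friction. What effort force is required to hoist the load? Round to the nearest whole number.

2489 lbf

Gear pair MA = 40/24 = 1.6667.
Effort = load / MA = 4148 / 1.6667 = 2488.8 lbf.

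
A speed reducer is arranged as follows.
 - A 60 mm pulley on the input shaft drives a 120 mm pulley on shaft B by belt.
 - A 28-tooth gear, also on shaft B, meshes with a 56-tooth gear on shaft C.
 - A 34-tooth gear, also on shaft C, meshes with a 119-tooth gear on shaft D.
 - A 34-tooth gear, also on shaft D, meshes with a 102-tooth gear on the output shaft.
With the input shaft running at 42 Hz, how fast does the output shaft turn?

the input shaft → shaft B (belt, 120/60): 42 ÷ 2 = 21 Hz
shaft B → shaft C (gear mesh, 56/28): 21 ÷ 2 = 10.5 Hz
shaft C → shaft D (gear mesh, 119/34): 10.5 ÷ 3.5 = 3 Hz
shaft D → the output shaft (gear mesh, 102/34): 3 ÷ 3 = 1 Hz

1 Hz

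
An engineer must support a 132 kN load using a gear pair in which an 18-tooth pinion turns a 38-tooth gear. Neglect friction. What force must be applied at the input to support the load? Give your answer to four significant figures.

62.53 kN

Gear pair MA = 38/18 = 2.1111.
Effort = load / MA = 132 / 2.1111 = 62.526 kN.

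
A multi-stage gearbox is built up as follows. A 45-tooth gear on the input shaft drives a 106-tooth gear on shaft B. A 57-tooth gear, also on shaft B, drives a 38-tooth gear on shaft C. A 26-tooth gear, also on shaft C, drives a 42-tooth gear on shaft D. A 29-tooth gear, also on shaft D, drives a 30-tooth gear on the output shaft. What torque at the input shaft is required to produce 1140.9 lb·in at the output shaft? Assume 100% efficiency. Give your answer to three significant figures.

Overall ratio R = 2.3556 × 0.66667 × 1.6154 × 1.0345 = 2.6242.
Input torque = output torque / R = 1140.9 / 2.6242 = 434.76 lb·in.

435 lb·in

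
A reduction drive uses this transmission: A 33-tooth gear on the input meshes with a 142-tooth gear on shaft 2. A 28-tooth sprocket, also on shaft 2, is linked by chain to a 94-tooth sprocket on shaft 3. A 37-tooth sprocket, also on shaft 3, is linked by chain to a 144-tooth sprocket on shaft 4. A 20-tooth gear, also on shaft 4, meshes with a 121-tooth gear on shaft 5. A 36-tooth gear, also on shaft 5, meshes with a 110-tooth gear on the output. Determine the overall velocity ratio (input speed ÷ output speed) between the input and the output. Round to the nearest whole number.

1039

Each stage contributes driven/driver: gear mesh 142/33 = 4.303, chain 94/28 = 3.3571, chain 144/37 = 3.8919, gear mesh 121/20 = 6.05, gear mesh 110/36 = 3.0556.
Overall: 4.303 × 3.3571 × 3.8919 × 6.05 × 3.0556 = 1039.3.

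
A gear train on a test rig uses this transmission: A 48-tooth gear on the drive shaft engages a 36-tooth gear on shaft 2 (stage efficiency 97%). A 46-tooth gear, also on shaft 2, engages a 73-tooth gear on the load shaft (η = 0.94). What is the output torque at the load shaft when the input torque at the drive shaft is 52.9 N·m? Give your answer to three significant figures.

Gear mesh: ratio = 36/48 = 0.75; torque at shaft 2 = 52.9 × 0.75 × 0.97 = 38.485 N·m.
Gear mesh: ratio = 73/46 = 1.587; torque at the load shaft = 38.485 × 1.587 × 0.94 = 57.409 N·m.

57.4 N·m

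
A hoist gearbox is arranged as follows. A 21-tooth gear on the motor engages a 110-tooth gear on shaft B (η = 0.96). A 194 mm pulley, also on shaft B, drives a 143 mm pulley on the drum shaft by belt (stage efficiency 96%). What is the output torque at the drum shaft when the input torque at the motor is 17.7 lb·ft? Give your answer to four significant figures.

62.98 lb·ft

After the gear mesh (110/21): 17.7 × 5.2381 × 0.96 = 89.006 lb·ft
After the belt (143/194): 89.006 × 0.73711 × 0.96 = 62.983 lb·ft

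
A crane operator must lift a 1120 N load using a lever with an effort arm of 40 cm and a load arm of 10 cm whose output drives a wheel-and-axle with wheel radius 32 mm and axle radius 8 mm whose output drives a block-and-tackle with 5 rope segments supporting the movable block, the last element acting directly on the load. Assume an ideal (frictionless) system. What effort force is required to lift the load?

Lever MA = effort arm / load arm = 40/10 = 4.
Wheel-and-axle MA = R/r = 32/8 = 4.
Block-and-tackle MA = number of supporting rope parts = 5.
Combined ideal MA = 4 × 4 × 5 = 80.
Effort = load / MA = 1120 / 80 = 14 N.

14 N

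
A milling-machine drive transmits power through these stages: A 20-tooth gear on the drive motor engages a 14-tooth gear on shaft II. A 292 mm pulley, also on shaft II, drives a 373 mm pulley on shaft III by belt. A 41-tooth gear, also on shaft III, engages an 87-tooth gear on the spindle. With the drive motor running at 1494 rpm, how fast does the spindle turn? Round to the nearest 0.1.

787.4 rpm

Gear mesh: ratio = 14/20 = 0.7, so shaft II turns at 1494 / 0.7 = 2134.3 rpm.
Belt: ratio = 373/292 = 1.2774, so shaft III turns at 2134.3 / 1.2774 = 1670.8 rpm.
Gear mesh: ratio = 87/41 = 2.122, so the spindle turns at 1670.8 / 2.122 = 787.39 rpm.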